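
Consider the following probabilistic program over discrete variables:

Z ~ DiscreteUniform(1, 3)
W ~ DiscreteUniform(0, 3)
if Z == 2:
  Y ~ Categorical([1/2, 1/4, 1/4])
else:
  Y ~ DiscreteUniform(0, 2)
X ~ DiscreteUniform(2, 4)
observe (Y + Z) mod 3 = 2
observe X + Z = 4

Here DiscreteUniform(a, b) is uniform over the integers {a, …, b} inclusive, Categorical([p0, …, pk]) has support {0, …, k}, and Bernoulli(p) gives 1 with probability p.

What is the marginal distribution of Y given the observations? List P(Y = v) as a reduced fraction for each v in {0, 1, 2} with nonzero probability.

P(Y=0) = 3/5, P(Y=1) = 2/5

Enumerate traces; 8 have nonzero weight after conditioning:
  (Z=1, W=0, Y=1, X=3) weight 1/108
  (Z=1, W=1, Y=1, X=3) weight 1/108
  (Z=1, W=2, Y=1, X=3) weight 1/108
  (Z=1, W=3, Y=1, X=3) weight 1/108
  (Z=2, W=0, Y=0, X=2) weight 1/72
  (Z=2, W=1, Y=0, X=2) weight 1/72
  (Z=2, W=2, Y=0, X=2) weight 1/72
  (Z=2, W=3, Y=0, X=2) weight 1/72
Group by Y:
  weight(Y=0) = 1/18
  weight(Y=1) = 1/27
Total weight = 1/18 + 1/27 = 5/54
P(Y=0 | obs) = 1/18 / 5/54 = 3/5
P(Y=1 | obs) = 1/27 / 5/54 = 2/5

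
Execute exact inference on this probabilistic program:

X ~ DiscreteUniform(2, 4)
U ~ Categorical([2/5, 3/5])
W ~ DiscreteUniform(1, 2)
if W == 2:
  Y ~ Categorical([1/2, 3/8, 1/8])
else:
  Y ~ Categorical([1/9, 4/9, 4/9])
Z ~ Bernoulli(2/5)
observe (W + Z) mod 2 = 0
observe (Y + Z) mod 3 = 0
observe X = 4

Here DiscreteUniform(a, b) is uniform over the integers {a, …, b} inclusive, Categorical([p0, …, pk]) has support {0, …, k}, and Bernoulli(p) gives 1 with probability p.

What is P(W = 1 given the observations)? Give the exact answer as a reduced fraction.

P(W = 1 | obs) = 16/43

Enumerate traces; 4 have nonzero weight after conditioning:
  (X=4, U=0, W=1, Y=2, Z=1) weight 8/675
  (X=4, U=0, W=2, Y=0, Z=0) weight 1/50
  (X=4, U=1, W=1, Y=2, Z=1) weight 4/225
  (X=4, U=1, W=2, Y=0, Z=0) weight 3/100
Group by W:
  weight(W=1) = 4/135
  weight(W=2) = 1/20
Total weight = 4/135 + 1/20 = 43/540
P(W=1 | obs) = 4/135 / 43/540 = 16/43
P(W=2 | obs) = 1/20 / 43/540 = 27/43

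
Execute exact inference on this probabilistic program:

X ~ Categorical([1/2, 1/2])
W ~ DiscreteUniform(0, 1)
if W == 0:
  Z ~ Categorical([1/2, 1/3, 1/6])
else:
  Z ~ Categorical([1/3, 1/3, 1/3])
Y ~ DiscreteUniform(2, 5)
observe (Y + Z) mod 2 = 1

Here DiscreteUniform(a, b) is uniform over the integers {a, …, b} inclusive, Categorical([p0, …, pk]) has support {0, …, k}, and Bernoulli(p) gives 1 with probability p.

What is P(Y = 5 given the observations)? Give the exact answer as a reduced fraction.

Enumerate traces; 24 have nonzero weight after conditioning:
  (X=0, W=0, Z=0, Y=3) weight 1/32
  (X=0, W=0, Z=0, Y=5) weight 1/32
  (X=0, W=0, Z=1, Y=2) weight 1/48
  (X=0, W=0, Z=1, Y=4) weight 1/48
  (X=0, W=0, Z=2, Y=3) weight 1/96
  (X=0, W=0, Z=2, Y=5) weight 1/96
  (X=0, W=1, Z=0, Y=3) weight 1/48
  (X=0, W=1, Z=0, Y=5) weight 1/48
  … 16 more
Group by Y:
  weight(Y=2) = 1/12
  weight(Y=3) = 1/6
  weight(Y=4) = 1/12
  weight(Y=5) = 1/6
Total weight = 1/12 + 1/6 + 1/12 + 1/6 = 1/2
P(Y=2 | obs) = 1/12 / 1/2 = 1/6
P(Y=3 | obs) = 1/6 / 1/2 = 1/3
P(Y=4 | obs) = 1/12 / 1/2 = 1/6
P(Y=5 | obs) = 1/6 / 1/2 = 1/3

P(Y = 5 | obs) = 1/3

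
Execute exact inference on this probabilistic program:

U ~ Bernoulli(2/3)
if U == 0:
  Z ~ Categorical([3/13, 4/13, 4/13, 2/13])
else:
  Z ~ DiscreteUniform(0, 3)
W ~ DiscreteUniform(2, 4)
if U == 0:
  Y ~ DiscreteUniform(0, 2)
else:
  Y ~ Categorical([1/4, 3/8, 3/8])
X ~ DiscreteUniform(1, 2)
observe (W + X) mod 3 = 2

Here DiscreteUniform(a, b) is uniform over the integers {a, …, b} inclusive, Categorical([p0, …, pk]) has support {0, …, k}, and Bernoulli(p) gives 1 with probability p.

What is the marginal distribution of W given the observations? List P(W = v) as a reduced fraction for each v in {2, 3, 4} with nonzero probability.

Enumerate traces; 48 have nonzero weight after conditioning:
  (U=0, Z=0, W=3, Y=0, X=2) weight 1/234
  (U=0, Z=0, W=3, Y=1, X=2) weight 1/234
  (U=0, Z=0, W=3, Y=2, X=2) weight 1/234
  (U=0, Z=0, W=4, Y=0, X=1) weight 1/234
  (U=0, Z=0, W=4, Y=1, X=1) weight 1/234
  (U=0, Z=0, W=4, Y=2, X=1) weight 1/234
  (U=0, Z=1, W=3, Y=0, X=2) weight 2/351
  (U=0, Z=1, W=3, Y=1, X=2) weight 2/351
  … 40 more
Group by W:
  weight(W=3) = 1/6
  weight(W=4) = 1/6
Total weight = 1/6 + 1/6 = 1/3
P(W=3 | obs) = 1/6 / 1/3 = 1/2
P(W=4 | obs) = 1/6 / 1/3 = 1/2

P(W=3) = 1/2, P(W=4) = 1/2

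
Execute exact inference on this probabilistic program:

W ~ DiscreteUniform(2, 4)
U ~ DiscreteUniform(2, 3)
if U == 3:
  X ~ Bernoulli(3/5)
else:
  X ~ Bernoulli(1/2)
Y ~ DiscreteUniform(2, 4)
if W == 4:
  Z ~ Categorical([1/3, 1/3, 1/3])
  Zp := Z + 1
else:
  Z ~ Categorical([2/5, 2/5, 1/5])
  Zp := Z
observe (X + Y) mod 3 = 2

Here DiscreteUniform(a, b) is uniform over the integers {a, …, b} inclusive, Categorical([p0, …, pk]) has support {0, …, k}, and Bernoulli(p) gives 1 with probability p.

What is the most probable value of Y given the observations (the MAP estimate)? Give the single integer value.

argmax_v P(Y = v | obs) = 4

Enumerate traces; 36 have nonzero weight after conditioning:
  (W=2, U=2, X=0, Y=2, Z=0) weight 1/90
  (W=2, U=2, X=0, Y=2, Z=1) weight 1/90
  (W=2, U=2, X=0, Y=2, Z=2) weight 1/180
  (W=2, U=2, X=1, Y=4, Z=0) weight 1/90
  (W=2, U=2, X=1, Y=4, Z=1) weight 1/90
  (W=2, U=2, X=1, Y=4, Z=2) weight 1/180
  (W=2, U=3, X=0, Y=2, Z=0) weight 2/225
  (W=2, U=3, X=0, Y=2, Z=1) weight 2/225
  … 28 more
Group by Y:
  weight(Y=2) = 3/20
  weight(Y=4) = 11/60
Total weight = 3/20 + 11/60 = 1/3
P(Y=2 | obs) = 3/20 / 1/3 = 9/20
P(Y=4 | obs) = 11/60 / 1/3 = 11/20
argmax = 4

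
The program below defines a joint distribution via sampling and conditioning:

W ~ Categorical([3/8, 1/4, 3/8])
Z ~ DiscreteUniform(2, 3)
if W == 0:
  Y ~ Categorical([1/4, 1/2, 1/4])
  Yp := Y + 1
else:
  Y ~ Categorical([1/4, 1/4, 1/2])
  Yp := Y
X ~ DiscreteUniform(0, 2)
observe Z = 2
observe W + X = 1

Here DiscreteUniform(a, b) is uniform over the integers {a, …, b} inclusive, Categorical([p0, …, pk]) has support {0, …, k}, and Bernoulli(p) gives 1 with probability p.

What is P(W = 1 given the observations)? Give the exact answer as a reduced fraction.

P(W = 1 | obs) = 2/5

Enumerate traces; 6 have nonzero weight after conditioning:
  (W=0, Z=2, Y=0, X=1) weight 1/64
  (W=0, Z=2, Y=1, X=1) weight 1/32
  (W=0, Z=2, Y=2, X=1) weight 1/64
  (W=1, Z=2, Y=0, X=0) weight 1/96
  (W=1, Z=2, Y=1, X=0) weight 1/96
  (W=1, Z=2, Y=2, X=0) weight 1/48
Group by W:
  weight(W=0) = 1/16
  weight(W=1) = 1/24
Total weight = 1/16 + 1/24 = 5/48
P(W=0 | obs) = 1/16 / 5/48 = 3/5
P(W=1 | obs) = 1/24 / 5/48 = 2/5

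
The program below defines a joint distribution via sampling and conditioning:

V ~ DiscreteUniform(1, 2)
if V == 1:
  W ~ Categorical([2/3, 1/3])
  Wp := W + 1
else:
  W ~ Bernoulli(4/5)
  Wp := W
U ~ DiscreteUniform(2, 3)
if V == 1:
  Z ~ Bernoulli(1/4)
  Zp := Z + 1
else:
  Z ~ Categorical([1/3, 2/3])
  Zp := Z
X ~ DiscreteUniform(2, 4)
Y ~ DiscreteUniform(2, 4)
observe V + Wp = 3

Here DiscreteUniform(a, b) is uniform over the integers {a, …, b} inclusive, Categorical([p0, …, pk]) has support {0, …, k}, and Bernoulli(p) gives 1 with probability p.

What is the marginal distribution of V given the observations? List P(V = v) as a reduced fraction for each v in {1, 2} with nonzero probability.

Enumerate traces; 72 have nonzero weight after conditioning:
  (V=1, W=1, U=2, Z=0, X=2, Y=2) weight 1/144
  (V=1, W=1, U=2, Z=0, X=2, Y=3) weight 1/144
  (V=1, W=1, U=2, Z=0, X=2, Y=4) weight 1/144
  (V=1, W=1, U=2, Z=0, X=3, Y=2) weight 1/144
  (V=1, W=1, U=2, Z=0, X=3, Y=3) weight 1/144
  (V=1, W=1, U=2, Z=0, X=3, Y=4) weight 1/144
  (V=1, W=1, U=2, Z=0, X=4, Y=2) weight 1/144
  (V=1, W=1, U=2, Z=0, X=4, Y=3) weight 1/144
  (V=2, W=1, U=2, Z=0, X=2, Y=2) weight 1/135
  … 63 more
Group by V:
  weight(V=1) = 1/6
  weight(V=2) = 2/5
Total weight = 1/6 + 2/5 = 17/30
P(V=1 | obs) = 1/6 / 17/30 = 5/17
P(V=2 | obs) = 2/5 / 17/30 = 12/17

P(V=1) = 5/17, P(V=2) = 12/17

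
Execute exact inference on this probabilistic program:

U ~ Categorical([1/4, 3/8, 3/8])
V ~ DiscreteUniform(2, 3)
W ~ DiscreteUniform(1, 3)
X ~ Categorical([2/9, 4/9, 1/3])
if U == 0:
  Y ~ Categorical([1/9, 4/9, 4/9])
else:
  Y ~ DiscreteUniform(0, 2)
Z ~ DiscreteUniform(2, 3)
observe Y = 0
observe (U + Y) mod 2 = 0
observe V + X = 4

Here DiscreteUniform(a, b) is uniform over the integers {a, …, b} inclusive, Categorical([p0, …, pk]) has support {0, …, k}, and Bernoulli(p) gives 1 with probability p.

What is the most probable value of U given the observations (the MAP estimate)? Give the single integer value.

argmax_v P(U = v | obs) = 2

Enumerate traces; 24 have nonzero weight after conditioning:
  (U=0, V=2, W=1, X=2, Y=0, Z=2) weight 1/1296
  (U=0, V=2, W=1, X=2, Y=0, Z=3) weight 1/1296
  (U=0, V=2, W=2, X=2, Y=0, Z=2) weight 1/1296
  (U=0, V=2, W=2, X=2, Y=0, Z=3) weight 1/1296
  (U=0, V=2, W=3, X=2, Y=0, Z=2) weight 1/1296
  (U=0, V=2, W=3, X=2, Y=0, Z=3) weight 1/1296
  (U=0, V=3, W=1, X=1, Y=0, Z=2) weight 1/972
  (U=0, V=3, W=1, X=1, Y=0, Z=3) weight 1/972
  (U=2, V=2, W=1, X=2, Y=0, Z=2) weight 1/288
  … 15 more
Group by U:
  weight(U=0) = 7/648
  weight(U=2) = 7/144
Total weight = 7/648 + 7/144 = 77/1296
P(U=0 | obs) = 7/648 / 77/1296 = 2/11
P(U=2 | obs) = 7/144 / 77/1296 = 9/11
argmax = 2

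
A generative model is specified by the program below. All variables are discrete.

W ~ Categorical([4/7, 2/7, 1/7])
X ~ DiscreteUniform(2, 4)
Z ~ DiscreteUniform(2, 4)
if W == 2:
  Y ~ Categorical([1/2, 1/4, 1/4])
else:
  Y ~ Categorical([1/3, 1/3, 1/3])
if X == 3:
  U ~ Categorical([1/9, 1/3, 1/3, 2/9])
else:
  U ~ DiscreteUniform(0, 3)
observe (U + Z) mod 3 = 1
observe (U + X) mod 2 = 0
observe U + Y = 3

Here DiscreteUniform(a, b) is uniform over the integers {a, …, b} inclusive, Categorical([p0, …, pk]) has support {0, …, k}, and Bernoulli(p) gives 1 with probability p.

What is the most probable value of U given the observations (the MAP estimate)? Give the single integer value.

Enumerate traces; 12 have nonzero weight after conditioning:
  (W=0, X=2, Z=2, Y=1, U=2) weight 1/189
  (W=0, X=3, Z=3, Y=2, U=1) weight 4/567
  (W=0, X=3, Z=4, Y=0, U=3) weight 8/1701
  (W=0, X=4, Z=2, Y=1, U=2) weight 1/189
  (W=1, X=2, Z=2, Y=1, U=2) weight 1/378
  (W=1, X=3, Z=3, Y=2, U=1) weight 2/567
  (W=1, X=3, Z=4, Y=0, U=3) weight 4/1701
  (W=1, X=4, Z=2, Y=1, U=2) weight 1/378
  … 4 more
Group by U:
  weight(U=1) = 1/84
  weight(U=2) = 1/56
  weight(U=3) = 5/567
Total weight = 1/84 + 1/56 + 5/567 = 25/648
P(U=1 | obs) = 1/84 / 25/648 = 54/175
P(U=2 | obs) = 1/56 / 25/648 = 81/175
P(U=3 | obs) = 5/567 / 25/648 = 8/35
argmax = 2

argmax_v P(U = v | obs) = 2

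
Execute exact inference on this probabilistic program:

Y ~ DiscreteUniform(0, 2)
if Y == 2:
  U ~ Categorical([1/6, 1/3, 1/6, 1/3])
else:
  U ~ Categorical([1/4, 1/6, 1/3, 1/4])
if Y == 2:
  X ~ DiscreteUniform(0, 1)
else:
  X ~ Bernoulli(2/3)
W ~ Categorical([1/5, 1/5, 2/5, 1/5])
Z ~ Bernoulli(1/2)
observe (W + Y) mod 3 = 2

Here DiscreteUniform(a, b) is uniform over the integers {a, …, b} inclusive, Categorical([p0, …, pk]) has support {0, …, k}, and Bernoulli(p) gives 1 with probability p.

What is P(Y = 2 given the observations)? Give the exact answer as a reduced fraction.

Enumerate traces; 64 have nonzero weight after conditioning:
  (Y=0, U=0, X=0, W=2, Z=0) weight 1/180
  (Y=0, U=0, X=0, W=2, Z=1) weight 1/180
  (Y=0, U=0, X=1, W=2, Z=0) weight 1/90
  (Y=0, U=0, X=1, W=2, Z=1) weight 1/90
  (Y=0, U=1, X=0, W=2, Z=0) weight 1/270
  (Y=0, U=1, X=0, W=2, Z=1) weight 1/270
  (Y=0, U=1, X=1, W=2, Z=0) weight 1/135
  (Y=0, U=1, X=1, W=2, Z=1) weight 1/135
  (Y=1, U=0, X=0, W=1, Z=0) weight 1/360
  (Y=2, U=0, X=0, W=0, Z=0) weight 1/360
  … 54 more
Group by Y:
  weight(Y=0) = 2/15
  weight(Y=1) = 1/15
  weight(Y=2) = 2/15
Total weight = 2/15 + 1/15 + 2/15 = 1/3
P(Y=0 | obs) = 2/15 / 1/3 = 2/5
P(Y=1 | obs) = 1/15 / 1/3 = 1/5
P(Y=2 | obs) = 2/15 / 1/3 = 2/5

P(Y = 2 | obs) = 2/5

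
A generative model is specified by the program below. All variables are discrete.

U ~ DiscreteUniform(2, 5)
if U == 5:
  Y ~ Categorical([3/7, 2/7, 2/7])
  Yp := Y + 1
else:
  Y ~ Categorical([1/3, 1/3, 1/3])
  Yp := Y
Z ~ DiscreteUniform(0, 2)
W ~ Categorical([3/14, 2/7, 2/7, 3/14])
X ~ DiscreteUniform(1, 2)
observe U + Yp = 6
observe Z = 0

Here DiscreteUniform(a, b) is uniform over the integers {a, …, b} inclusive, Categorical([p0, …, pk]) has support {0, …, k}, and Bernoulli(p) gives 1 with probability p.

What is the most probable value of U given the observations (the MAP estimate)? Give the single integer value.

argmax_v P(U = v | obs) = 5

Enumerate traces; 16 have nonzero weight after conditioning:
  (U=4, Y=2, Z=0, W=0, X=1) weight 1/336
  (U=4, Y=2, Z=0, W=0, X=2) weight 1/336
  (U=4, Y=2, Z=0, W=1, X=1) weight 1/252
  (U=4, Y=2, Z=0, W=1, X=2) weight 1/252
  (U=4, Y=2, Z=0, W=2, X=1) weight 1/252
  (U=4, Y=2, Z=0, W=2, X=2) weight 1/252
  (U=4, Y=2, Z=0, W=3, X=1) weight 1/336
  (U=4, Y=2, Z=0, W=3, X=2) weight 1/336
  (U=5, Y=0, Z=0, W=0, X=1) weight 3/784
  … 7 more
Group by U:
  weight(U=4) = 1/36
  weight(U=5) = 1/28
Total weight = 1/36 + 1/28 = 4/63
P(U=4 | obs) = 1/36 / 4/63 = 7/16
P(U=5 | obs) = 1/28 / 4/63 = 9/16
argmax = 5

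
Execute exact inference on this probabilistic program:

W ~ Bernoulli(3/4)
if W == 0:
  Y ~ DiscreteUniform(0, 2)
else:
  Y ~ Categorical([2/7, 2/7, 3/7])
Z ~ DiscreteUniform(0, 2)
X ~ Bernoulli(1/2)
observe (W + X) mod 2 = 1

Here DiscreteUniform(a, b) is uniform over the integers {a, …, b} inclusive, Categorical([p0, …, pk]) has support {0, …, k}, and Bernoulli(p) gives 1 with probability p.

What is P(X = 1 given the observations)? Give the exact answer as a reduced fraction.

P(X = 1 | obs) = 1/4

Enumerate traces; 18 have nonzero weight after conditioning:
  (W=0, Y=0, Z=0, X=1) weight 1/72
  (W=0, Y=0, Z=1, X=1) weight 1/72
  (W=0, Y=0, Z=2, X=1) weight 1/72
  (W=0, Y=1, Z=0, X=1) weight 1/72
  (W=0, Y=1, Z=1, X=1) weight 1/72
  (W=0, Y=1, Z=2, X=1) weight 1/72
  (W=0, Y=2, Z=0, X=1) weight 1/72
  (W=0, Y=2, Z=1, X=1) weight 1/72
  (W=1, Y=0, Z=0, X=0) weight 1/28
  … 9 more
Group by X:
  weight(X=0) = 3/8
  weight(X=1) = 1/8
Total weight = 3/8 + 1/8 = 1/2
P(X=0 | obs) = 3/8 / 1/2 = 3/4
P(X=1 | obs) = 1/8 / 1/2 = 1/4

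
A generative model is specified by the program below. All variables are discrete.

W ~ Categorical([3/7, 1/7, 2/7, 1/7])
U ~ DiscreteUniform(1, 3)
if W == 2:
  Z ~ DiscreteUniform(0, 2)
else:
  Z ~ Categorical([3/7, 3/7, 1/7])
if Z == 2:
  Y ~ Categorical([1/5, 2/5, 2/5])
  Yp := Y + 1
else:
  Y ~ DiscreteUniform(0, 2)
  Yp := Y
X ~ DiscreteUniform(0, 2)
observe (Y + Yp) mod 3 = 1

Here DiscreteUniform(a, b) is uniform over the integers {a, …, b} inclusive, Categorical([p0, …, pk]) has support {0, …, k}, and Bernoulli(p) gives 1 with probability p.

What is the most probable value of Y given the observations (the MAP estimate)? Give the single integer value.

Enumerate traces; 108 have nonzero weight after conditioning:
  (W=0, U=1, Z=0, Y=2, X=0) weight 1/147
  (W=0, U=1, Z=0, Y=2, X=1) weight 1/147
  (W=0, U=1, Z=0, Y=2, X=2) weight 1/147
  (W=0, U=1, Z=1, Y=2, X=0) weight 1/147
  (W=0, U=1, Z=1, Y=2, X=1) weight 1/147
  (W=0, U=1, Z=1, Y=2, X=2) weight 1/147
  (W=0, U=1, Z=2, Y=0, X=0) weight 1/735
  (W=0, U=1, Z=2, Y=0, X=1) weight 1/735
  … 100 more
Group by Y:
  weight(Y=0) = 29/735
  weight(Y=2) = 118/441
Total weight = 29/735 + 118/441 = 677/2205
P(Y=0 | obs) = 29/735 / 677/2205 = 87/677
P(Y=2 | obs) = 118/441 / 677/2205 = 590/677
argmax = 2

argmax_v P(Y = v | obs) = 2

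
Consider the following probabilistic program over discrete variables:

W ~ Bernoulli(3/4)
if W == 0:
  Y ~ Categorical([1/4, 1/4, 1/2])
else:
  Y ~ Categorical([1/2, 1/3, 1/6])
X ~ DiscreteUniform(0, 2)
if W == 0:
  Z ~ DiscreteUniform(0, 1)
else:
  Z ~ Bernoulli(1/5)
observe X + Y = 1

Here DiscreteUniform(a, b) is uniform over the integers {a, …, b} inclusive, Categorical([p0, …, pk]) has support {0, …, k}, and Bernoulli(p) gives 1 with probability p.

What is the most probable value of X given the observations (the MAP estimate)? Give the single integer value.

argmax_v P(X = v | obs) = 1

Enumerate traces; 8 have nonzero weight after conditioning:
  (W=0, Y=0, X=1, Z=0) weight 1/96
  (W=0, Y=0, X=1, Z=1) weight 1/96
  (W=0, Y=1, X=0, Z=0) weight 1/96
  (W=0, Y=1, X=0, Z=1) weight 1/96
  (W=1, Y=0, X=1, Z=0) weight 1/10
  (W=1, Y=0, X=1, Z=1) weight 1/40
  (W=1, Y=1, X=0, Z=0) weight 1/15
  (W=1, Y=1, X=0, Z=1) weight 1/60
Group by X:
  weight(X=0) = 5/48
  weight(X=1) = 7/48
Total weight = 5/48 + 7/48 = 1/4
P(X=0 | obs) = 5/48 / 1/4 = 5/12
P(X=1 | obs) = 7/48 / 1/4 = 7/12
argmax = 1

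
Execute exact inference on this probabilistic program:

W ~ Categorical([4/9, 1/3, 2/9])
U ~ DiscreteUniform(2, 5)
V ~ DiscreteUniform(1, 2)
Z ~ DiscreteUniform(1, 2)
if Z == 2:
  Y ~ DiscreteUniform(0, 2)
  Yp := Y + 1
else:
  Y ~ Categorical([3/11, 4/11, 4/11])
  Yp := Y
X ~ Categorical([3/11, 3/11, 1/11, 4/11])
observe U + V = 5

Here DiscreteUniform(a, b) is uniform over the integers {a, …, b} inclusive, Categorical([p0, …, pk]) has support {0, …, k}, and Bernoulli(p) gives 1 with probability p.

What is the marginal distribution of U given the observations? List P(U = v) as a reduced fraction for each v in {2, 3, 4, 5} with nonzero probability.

Enumerate traces; 144 have nonzero weight after conditioning:
  (W=0, U=3, V=2, Z=1, Y=0, X=0) weight 1/484
  (W=0, U=3, V=2, Z=1, Y=0, X=1) weight 1/484
  (W=0, U=3, V=2, Z=1, Y=0, X=2) weight 1/1452
  (W=0, U=3, V=2, Z=1, Y=0, X=3) weight 1/363
  (W=0, U=3, V=2, Z=1, Y=1, X=0) weight 1/363
  (W=0, U=3, V=2, Z=1, Y=1, X=1) weight 1/363
  (W=0, U=3, V=2, Z=1, Y=1, X=2) weight 1/1089
  (W=0, U=3, V=2, Z=1, Y=1, X=3) weight 4/1089
  (W=0, U=4, V=1, Z=1, Y=0, X=0) weight 1/484
  … 135 more
Group by U:
  weight(U=3) = 1/8
  weight(U=4) = 1/8
Total weight = 1/8 + 1/8 = 1/4
P(U=3 | obs) = 1/8 / 1/4 = 1/2
P(U=4 | obs) = 1/8 / 1/4 = 1/2

P(U=3) = 1/2, P(U=4) = 1/2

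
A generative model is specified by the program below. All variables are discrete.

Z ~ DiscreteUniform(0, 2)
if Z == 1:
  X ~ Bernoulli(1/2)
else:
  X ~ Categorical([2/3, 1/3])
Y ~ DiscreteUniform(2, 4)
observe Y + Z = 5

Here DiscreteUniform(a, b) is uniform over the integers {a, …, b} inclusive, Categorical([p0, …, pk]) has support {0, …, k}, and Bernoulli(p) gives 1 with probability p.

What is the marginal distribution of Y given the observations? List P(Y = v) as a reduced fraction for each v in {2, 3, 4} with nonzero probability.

P(Y=3) = 1/2, P(Y=4) = 1/2

Enumerate traces; 4 have nonzero weight after conditioning:
  (Z=1, X=0, Y=4) weight 1/18
  (Z=1, X=1, Y=4) weight 1/18
  (Z=2, X=0, Y=3) weight 2/27
  (Z=2, X=1, Y=3) weight 1/27
Group by Y:
  weight(Y=3) = 1/9
  weight(Y=4) = 1/9
Total weight = 1/9 + 1/9 = 2/9
P(Y=3 | obs) = 1/9 / 2/9 = 1/2
P(Y=4 | obs) = 1/9 / 2/9 = 1/2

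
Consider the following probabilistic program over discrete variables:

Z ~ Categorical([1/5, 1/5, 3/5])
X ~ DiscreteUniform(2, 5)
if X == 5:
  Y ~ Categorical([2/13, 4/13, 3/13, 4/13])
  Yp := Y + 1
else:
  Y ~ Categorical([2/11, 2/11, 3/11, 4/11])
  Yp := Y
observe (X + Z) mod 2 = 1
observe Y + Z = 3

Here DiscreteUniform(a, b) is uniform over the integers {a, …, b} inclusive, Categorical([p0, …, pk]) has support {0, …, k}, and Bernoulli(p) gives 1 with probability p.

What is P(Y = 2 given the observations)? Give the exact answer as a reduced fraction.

Enumerate traces; 6 have nonzero weight after conditioning:
  (Z=0, X=3, Y=3) weight 1/55
  (Z=0, X=5, Y=3) weight 1/65
  (Z=1, X=2, Y=2) weight 3/220
  (Z=1, X=4, Y=2) weight 3/220
  (Z=2, X=3, Y=1) weight 3/110
  (Z=2, X=5, Y=1) weight 3/65
Group by Y:
  weight(Y=1) = 21/286
  weight(Y=2) = 3/110
  weight(Y=3) = 24/715
Total weight = 21/286 + 3/110 + 24/715 = 96/715
P(Y=1 | obs) = 21/286 / 96/715 = 35/64
P(Y=2 | obs) = 3/110 / 96/715 = 13/64
P(Y=3 | obs) = 24/715 / 96/715 = 1/4

P(Y = 2 | obs) = 13/64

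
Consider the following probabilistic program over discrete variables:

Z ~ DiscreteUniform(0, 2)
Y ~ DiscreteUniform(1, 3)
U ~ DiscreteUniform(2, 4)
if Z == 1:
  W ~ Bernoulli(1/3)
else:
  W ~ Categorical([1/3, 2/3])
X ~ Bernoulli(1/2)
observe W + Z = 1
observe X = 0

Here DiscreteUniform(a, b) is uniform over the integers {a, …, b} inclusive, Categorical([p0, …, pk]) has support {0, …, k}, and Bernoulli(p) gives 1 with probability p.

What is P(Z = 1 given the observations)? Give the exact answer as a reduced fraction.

P(Z = 1 | obs) = 1/2

Enumerate traces; 18 have nonzero weight after conditioning:
  (Z=0, Y=1, U=2, W=1, X=0) weight 1/81
  (Z=0, Y=1, U=3, W=1, X=0) weight 1/81
  (Z=0, Y=1, U=4, W=1, X=0) weight 1/81
  (Z=0, Y=2, U=2, W=1, X=0) weight 1/81
  (Z=0, Y=2, U=3, W=1, X=0) weight 1/81
  (Z=0, Y=2, U=4, W=1, X=0) weight 1/81
  (Z=0, Y=3, U=2, W=1, X=0) weight 1/81
  (Z=0, Y=3, U=3, W=1, X=0) weight 1/81
  (Z=1, Y=1, U=2, W=0, X=0) weight 1/81
  … 9 more
Group by Z:
  weight(Z=0) = 1/9
  weight(Z=1) = 1/9
Total weight = 1/9 + 1/9 = 2/9
P(Z=0 | obs) = 1/9 / 2/9 = 1/2
P(Z=1 | obs) = 1/9 / 2/9 = 1/2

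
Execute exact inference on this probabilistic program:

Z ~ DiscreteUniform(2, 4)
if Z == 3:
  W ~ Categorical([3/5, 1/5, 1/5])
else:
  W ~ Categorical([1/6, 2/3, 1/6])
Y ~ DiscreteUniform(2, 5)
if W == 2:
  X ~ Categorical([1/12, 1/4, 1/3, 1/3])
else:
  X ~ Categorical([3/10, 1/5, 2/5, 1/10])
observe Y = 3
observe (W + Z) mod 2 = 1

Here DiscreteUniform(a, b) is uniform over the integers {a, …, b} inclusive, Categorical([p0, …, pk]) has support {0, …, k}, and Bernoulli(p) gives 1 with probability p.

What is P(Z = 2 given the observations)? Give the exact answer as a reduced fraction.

Enumerate traces; 16 have nonzero weight after conditioning:
  (Z=2, W=1, Y=3, X=0) weight 1/60
  (Z=2, W=1, Y=3, X=1) weight 1/90
  (Z=2, W=1, Y=3, X=2) weight 1/45
  (Z=2, W=1, Y=3, X=3) weight 1/180
  (Z=3, W=0, Y=3, X=0) weight 3/200
  (Z=3, W=0, Y=3, X=1) weight 1/100
  (Z=3, W=0, Y=3, X=2) weight 1/50
  (Z=3, W=0, Y=3, X=3) weight 1/200
  (Z=4, W=1, Y=3, X=0) weight 1/60
  … 7 more
Group by Z:
  weight(Z=2) = 1/18
  weight(Z=3) = 1/15
  weight(Z=4) = 1/18
Total weight = 1/18 + 1/15 + 1/18 = 8/45
P(Z=2 | obs) = 1/18 / 8/45 = 5/16
P(Z=3 | obs) = 1/15 / 8/45 = 3/8
P(Z=4 | obs) = 1/18 / 8/45 = 5/16

P(Z = 2 | obs) = 5/16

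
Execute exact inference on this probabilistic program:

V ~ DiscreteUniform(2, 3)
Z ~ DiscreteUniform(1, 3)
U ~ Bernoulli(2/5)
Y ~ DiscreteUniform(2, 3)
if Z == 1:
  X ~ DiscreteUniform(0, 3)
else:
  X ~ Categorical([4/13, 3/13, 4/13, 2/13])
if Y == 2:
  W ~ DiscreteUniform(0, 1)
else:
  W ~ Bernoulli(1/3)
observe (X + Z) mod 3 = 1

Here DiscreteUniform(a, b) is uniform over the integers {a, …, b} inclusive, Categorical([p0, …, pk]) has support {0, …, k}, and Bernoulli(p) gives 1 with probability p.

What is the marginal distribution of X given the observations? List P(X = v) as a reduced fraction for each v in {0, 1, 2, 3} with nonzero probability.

P(X=0) = 13/54, P(X=1) = 2/9, P(X=2) = 8/27, P(X=3) = 13/54

Enumerate traces; 64 have nonzero weight after conditioning:
  (V=2, Z=1, U=0, Y=2, X=0, W=0) weight 1/160
  (V=2, Z=1, U=0, Y=2, X=0, W=1) weight 1/160
  (V=2, Z=1, U=0, Y=2, X=3, W=0) weight 1/160
  (V=2, Z=1, U=0, Y=2, X=3, W=1) weight 1/160
  (V=2, Z=1, U=0, Y=3, X=0, W=0) weight 1/120
  (V=2, Z=1, U=0, Y=3, X=0, W=1) weight 1/240
  (V=2, Z=1, U=0, Y=3, X=3, W=0) weight 1/120
  (V=2, Z=1, U=0, Y=3, X=3, W=1) weight 1/240
  (V=2, Z=2, U=0, Y=2, X=2, W=0) weight 1/130
  (V=2, Z=3, U=0, Y=2, X=1, W=0) weight 3/520
  … 54 more
Group by X:
  weight(X=0) = 1/12
  weight(X=1) = 1/13
  weight(X=2) = 4/39
  weight(X=3) = 1/12
Total weight = 1/12 + 1/13 + 4/39 + 1/12 = 9/26
P(X=0 | obs) = 1/12 / 9/26 = 13/54
P(X=1 | obs) = 1/13 / 9/26 = 2/9
P(X=2 | obs) = 4/39 / 9/26 = 8/27
P(X=3 | obs) = 1/12 / 9/26 = 13/54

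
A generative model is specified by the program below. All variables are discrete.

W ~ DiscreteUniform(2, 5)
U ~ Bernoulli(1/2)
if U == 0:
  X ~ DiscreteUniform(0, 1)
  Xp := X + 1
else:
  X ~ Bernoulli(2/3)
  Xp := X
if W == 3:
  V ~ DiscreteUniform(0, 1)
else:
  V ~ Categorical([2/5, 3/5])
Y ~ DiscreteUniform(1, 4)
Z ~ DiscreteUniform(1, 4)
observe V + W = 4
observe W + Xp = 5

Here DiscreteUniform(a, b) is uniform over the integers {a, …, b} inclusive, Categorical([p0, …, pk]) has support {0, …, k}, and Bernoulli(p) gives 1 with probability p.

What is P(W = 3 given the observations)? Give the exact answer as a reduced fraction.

P(W = 3 | obs) = 15/43

Enumerate traces; 48 have nonzero weight after conditioning:
  (W=3, U=0, X=1, V=1, Y=1, Z=1) weight 1/512
  (W=3, U=0, X=1, V=1, Y=1, Z=2) weight 1/512
  (W=3, U=0, X=1, V=1, Y=1, Z=3) weight 1/512
  (W=3, U=0, X=1, V=1, Y=1, Z=4) weight 1/512
  (W=3, U=0, X=1, V=1, Y=2, Z=1) weight 1/512
  (W=3, U=0, X=1, V=1, Y=2, Z=2) weight 1/512
  (W=3, U=0, X=1, V=1, Y=2, Z=3) weight 1/512
  (W=3, U=0, X=1, V=1, Y=2, Z=4) weight 1/512
  (W=4, U=0, X=0, V=0, Y=1, Z=1) weight 1/640
  … 39 more
Group by W:
  weight(W=3) = 1/32
  weight(W=4) = 7/120
Total weight = 1/32 + 7/120 = 43/480
P(W=3 | obs) = 1/32 / 43/480 = 15/43
P(W=4 | obs) = 7/120 / 43/480 = 28/43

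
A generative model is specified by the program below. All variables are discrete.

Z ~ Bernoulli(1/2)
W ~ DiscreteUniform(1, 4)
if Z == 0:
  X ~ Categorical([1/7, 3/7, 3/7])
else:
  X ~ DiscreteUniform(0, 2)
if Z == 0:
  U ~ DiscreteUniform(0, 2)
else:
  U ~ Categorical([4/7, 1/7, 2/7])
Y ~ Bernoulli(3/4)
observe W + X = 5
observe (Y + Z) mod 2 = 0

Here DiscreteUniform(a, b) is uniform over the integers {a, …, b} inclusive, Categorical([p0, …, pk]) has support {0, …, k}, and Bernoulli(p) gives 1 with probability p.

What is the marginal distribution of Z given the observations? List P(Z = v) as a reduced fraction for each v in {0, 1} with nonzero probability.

Enumerate traces; 12 have nonzero weight after conditioning:
  (Z=0, W=3, X=2, U=0, Y=0) weight 1/224
  (Z=0, W=3, X=2, U=1, Y=0) weight 1/224
  (Z=0, W=3, X=2, U=2, Y=0) weight 1/224
  (Z=0, W=4, X=1, U=0, Y=0) weight 1/224
  (Z=0, W=4, X=1, U=1, Y=0) weight 1/224
  (Z=0, W=4, X=1, U=2, Y=0) weight 1/224
  (Z=1, W=3, X=2, U=0, Y=1) weight 1/56
  (Z=1, W=3, X=2, U=1, Y=1) weight 1/224
  … 4 more
Group by Z:
  weight(Z=0) = 3/112
  weight(Z=1) = 1/16
Total weight = 3/112 + 1/16 = 5/56
P(Z=0 | obs) = 3/112 / 5/56 = 3/10
P(Z=1 | obs) = 1/16 / 5/56 = 7/10

P(Z=0) = 3/10, P(Z=1) = 7/10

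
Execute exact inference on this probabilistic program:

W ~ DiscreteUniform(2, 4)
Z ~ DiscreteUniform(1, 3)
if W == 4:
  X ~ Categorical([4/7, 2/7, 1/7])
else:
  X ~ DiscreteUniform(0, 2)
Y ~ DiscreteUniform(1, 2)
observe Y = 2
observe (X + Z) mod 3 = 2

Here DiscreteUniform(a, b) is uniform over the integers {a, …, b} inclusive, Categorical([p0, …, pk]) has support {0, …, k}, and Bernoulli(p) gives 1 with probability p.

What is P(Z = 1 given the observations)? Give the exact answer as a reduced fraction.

P(Z = 1 | obs) = 20/63

Enumerate traces; 9 have nonzero weight after conditioning:
  (W=2, Z=1, X=1, Y=2) weight 1/54
  (W=2, Z=2, X=0, Y=2) weight 1/54
  (W=2, Z=3, X=2, Y=2) weight 1/54
  (W=3, Z=1, X=1, Y=2) weight 1/54
  (W=3, Z=2, X=0, Y=2) weight 1/54
  (W=3, Z=3, X=2, Y=2) weight 1/54
  (W=4, Z=1, X=1, Y=2) weight 1/63
  (W=4, Z=2, X=0, Y=2) weight 2/63
  … 1 more
Group by Z:
  weight(Z=1) = 10/189
  weight(Z=2) = 13/189
  weight(Z=3) = 17/378
Total weight = 10/189 + 13/189 + 17/378 = 1/6
P(Z=1 | obs) = 10/189 / 1/6 = 20/63
P(Z=2 | obs) = 13/189 / 1/6 = 26/63
P(Z=3 | obs) = 17/378 / 1/6 = 17/63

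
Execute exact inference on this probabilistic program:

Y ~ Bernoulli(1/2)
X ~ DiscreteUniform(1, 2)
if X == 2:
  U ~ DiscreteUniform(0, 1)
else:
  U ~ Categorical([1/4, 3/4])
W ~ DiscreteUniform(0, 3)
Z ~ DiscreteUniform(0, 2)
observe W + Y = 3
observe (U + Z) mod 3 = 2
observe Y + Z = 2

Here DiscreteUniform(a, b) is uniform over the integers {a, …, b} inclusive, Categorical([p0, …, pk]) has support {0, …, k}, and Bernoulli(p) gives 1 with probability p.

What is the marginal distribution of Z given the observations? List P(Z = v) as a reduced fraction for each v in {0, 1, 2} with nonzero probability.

Enumerate traces; 4 have nonzero weight after conditioning:
  (Y=0, X=1, U=0, W=3, Z=2) weight 1/192
  (Y=0, X=2, U=0, W=3, Z=2) weight 1/96
  (Y=1, X=1, U=1, W=2, Z=1) weight 1/64
  (Y=1, X=2, U=1, W=2, Z=1) weight 1/96
Group by Z:
  weight(Z=1) = 5/192
  weight(Z=2) = 1/64
Total weight = 5/192 + 1/64 = 1/24
P(Z=1 | obs) = 5/192 / 1/24 = 5/8
P(Z=2 | obs) = 1/64 / 1/24 = 3/8

P(Z=1) = 5/8, P(Z=2) = 3/8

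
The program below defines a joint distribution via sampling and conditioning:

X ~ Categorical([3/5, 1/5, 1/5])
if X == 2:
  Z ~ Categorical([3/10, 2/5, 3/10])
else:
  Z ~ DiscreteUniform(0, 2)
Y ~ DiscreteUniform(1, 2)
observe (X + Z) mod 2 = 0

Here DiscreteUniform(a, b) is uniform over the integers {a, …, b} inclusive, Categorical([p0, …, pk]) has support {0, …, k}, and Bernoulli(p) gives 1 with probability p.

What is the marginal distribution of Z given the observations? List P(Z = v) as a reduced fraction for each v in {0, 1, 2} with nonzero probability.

P(Z=0) = 39/88, P(Z=1) = 5/44, P(Z=2) = 39/88

Enumerate traces; 10 have nonzero weight after conditioning:
  (X=0, Z=0, Y=1) weight 1/10
  (X=0, Z=0, Y=2) weight 1/10
  (X=0, Z=2, Y=1) weight 1/10
  (X=0, Z=2, Y=2) weight 1/10
  (X=1, Z=1, Y=1) weight 1/30
  (X=1, Z=1, Y=2) weight 1/30
  (X=2, Z=0, Y=1) weight 3/100
  (X=2, Z=0, Y=2) weight 3/100
  … 2 more
Group by Z:
  weight(Z=0) = 13/50
  weight(Z=1) = 1/15
  weight(Z=2) = 13/50
Total weight = 13/50 + 1/15 + 13/50 = 44/75
P(Z=0 | obs) = 13/50 / 44/75 = 39/88
P(Z=1 | obs) = 1/15 / 44/75 = 5/44
P(Z=2 | obs) = 13/50 / 44/75 = 39/88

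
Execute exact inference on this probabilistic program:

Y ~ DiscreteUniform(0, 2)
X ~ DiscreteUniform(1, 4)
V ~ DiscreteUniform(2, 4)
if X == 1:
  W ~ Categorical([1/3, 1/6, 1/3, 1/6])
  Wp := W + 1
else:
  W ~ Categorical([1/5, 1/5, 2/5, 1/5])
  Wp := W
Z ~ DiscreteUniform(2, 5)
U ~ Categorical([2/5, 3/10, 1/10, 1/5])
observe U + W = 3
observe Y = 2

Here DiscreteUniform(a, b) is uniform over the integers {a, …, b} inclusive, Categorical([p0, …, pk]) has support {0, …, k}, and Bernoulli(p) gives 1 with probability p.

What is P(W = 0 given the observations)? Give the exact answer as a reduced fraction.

P(W = 0 | obs) = 56/309

Enumerate traces; 192 have nonzero weight after conditioning:
  (Y=2, X=1, V=2, W=0, Z=2, U=3) weight 1/2160
  (Y=2, X=1, V=2, W=0, Z=3, U=3) weight 1/2160
  (Y=2, X=1, V=2, W=0, Z=4, U=3) weight 1/2160
  (Y=2, X=1, V=2, W=0, Z=5, U=3) weight 1/2160
  (Y=2, X=1, V=2, W=1, Z=2, U=2) weight 1/8640
  (Y=2, X=1, V=2, W=1, Z=3, U=2) weight 1/8640
  (Y=2, X=1, V=2, W=1, Z=4, U=2) weight 1/8640
  (Y=2, X=1, V=2, W=1, Z=5, U=2) weight 1/8640
  (Y=2, X=1, V=2, W=2, Z=2, U=1) weight 1/1440
  (Y=2, X=1, V=2, W=3, Z=2, U=0) weight 1/2160
  … 182 more
Group by W:
  weight(W=0) = 7/450
  weight(W=1) = 23/3600
  weight(W=2) = 23/600
  weight(W=3) = 23/900
Total weight = 7/450 + 23/3600 + 23/600 + 23/900 = 103/1200
P(W=0 | obs) = 7/450 / 103/1200 = 56/309
P(W=1 | obs) = 23/3600 / 103/1200 = 23/309
P(W=2 | obs) = 23/600 / 103/1200 = 46/103
P(W=3 | obs) = 23/900 / 103/1200 = 92/309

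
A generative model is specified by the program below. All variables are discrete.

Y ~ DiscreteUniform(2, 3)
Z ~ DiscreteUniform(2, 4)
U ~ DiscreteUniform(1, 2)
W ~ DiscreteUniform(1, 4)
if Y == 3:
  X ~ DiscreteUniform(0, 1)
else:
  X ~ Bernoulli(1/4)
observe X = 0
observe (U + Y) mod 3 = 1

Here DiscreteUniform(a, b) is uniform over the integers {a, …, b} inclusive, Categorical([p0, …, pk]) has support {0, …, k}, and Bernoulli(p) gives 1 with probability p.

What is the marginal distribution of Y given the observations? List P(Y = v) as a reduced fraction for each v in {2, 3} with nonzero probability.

P(Y=2) = 3/5, P(Y=3) = 2/5

Enumerate traces; 24 have nonzero weight after conditioning:
  (Y=2, Z=2, U=2, W=1, X=0) weight 1/64
  (Y=2, Z=2, U=2, W=2, X=0) weight 1/64
  (Y=2, Z=2, U=2, W=3, X=0) weight 1/64
  (Y=2, Z=2, U=2, W=4, X=0) weight 1/64
  (Y=2, Z=3, U=2, W=1, X=0) weight 1/64
  (Y=2, Z=3, U=2, W=2, X=0) weight 1/64
  (Y=2, Z=3, U=2, W=3, X=0) weight 1/64
  (Y=2, Z=3, U=2, W=4, X=0) weight 1/64
  (Y=3, Z=2, U=1, W=1, X=0) weight 1/96
  … 15 more
Group by Y:
  weight(Y=2) = 3/16
  weight(Y=3) = 1/8
Total weight = 3/16 + 1/8 = 5/16
P(Y=2 | obs) = 3/16 / 5/16 = 3/5
P(Y=3 | obs) = 1/8 / 5/16 = 2/5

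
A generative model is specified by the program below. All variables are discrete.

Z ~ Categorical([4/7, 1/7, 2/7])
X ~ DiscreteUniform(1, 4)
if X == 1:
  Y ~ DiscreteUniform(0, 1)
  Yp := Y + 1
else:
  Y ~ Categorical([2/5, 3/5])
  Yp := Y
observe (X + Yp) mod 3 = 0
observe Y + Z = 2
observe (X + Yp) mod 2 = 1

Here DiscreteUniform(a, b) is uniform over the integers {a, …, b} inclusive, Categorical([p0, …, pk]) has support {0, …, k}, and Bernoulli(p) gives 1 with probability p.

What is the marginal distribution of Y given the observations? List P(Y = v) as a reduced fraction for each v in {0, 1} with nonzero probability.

Enumerate traces; 3 have nonzero weight after conditioning:
  (Z=1, X=1, Y=1) weight 1/56
  (Z=1, X=2, Y=1) weight 3/140
  (Z=2, X=3, Y=0) weight 1/35
Group by Y:
  weight(Y=0) = 1/35
  weight(Y=1) = 11/280
Total weight = 1/35 + 11/280 = 19/280
P(Y=0 | obs) = 1/35 / 19/280 = 8/19
P(Y=1 | obs) = 11/280 / 19/280 = 11/19

P(Y=0) = 8/19, P(Y=1) = 11/19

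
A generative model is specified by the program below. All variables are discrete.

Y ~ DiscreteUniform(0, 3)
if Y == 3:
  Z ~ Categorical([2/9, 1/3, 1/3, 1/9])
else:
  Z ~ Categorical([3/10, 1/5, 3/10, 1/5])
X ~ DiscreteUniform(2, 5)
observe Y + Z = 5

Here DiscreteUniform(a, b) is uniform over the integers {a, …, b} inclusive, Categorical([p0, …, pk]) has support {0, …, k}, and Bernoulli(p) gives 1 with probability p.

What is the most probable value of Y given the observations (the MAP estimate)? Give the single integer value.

Enumerate traces; 8 have nonzero weight after conditioning:
  (Y=2, Z=3, X=2) weight 1/80
  (Y=2, Z=3, X=3) weight 1/80
  (Y=2, Z=3, X=4) weight 1/80
  (Y=2, Z=3, X=5) weight 1/80
  (Y=3, Z=2, X=2) weight 1/48
  (Y=3, Z=2, X=3) weight 1/48
  (Y=3, Z=2, X=4) weight 1/48
  (Y=3, Z=2, X=5) weight 1/48
Group by Y:
  weight(Y=2) = 1/20
  weight(Y=3) = 1/12
Total weight = 1/20 + 1/12 = 2/15
P(Y=2 | obs) = 1/20 / 2/15 = 3/8
P(Y=3 | obs) = 1/12 / 2/15 = 5/8
argmax = 3

argmax_v P(Y = v | obs) = 3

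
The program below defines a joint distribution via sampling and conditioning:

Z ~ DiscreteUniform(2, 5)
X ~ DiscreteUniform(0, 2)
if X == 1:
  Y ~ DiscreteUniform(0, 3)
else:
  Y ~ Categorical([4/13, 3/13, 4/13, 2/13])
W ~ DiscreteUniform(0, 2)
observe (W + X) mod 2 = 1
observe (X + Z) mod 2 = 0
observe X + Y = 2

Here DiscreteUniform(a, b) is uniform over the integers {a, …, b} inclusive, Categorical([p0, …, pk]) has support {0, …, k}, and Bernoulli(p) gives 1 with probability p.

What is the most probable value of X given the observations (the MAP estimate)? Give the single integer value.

argmax_v P(X = v | obs) = 1

Enumerate traces; 8 have nonzero weight after conditioning:
  (Z=2, X=0, Y=2, W=1) weight 1/117
  (Z=2, X=2, Y=0, W=1) weight 1/117
  (Z=3, X=1, Y=1, W=0) weight 1/144
  (Z=3, X=1, Y=1, W=2) weight 1/144
  (Z=4, X=0, Y=2, W=1) weight 1/117
  (Z=4, X=2, Y=0, W=1) weight 1/117
  (Z=5, X=1, Y=1, W=0) weight 1/144
  (Z=5, X=1, Y=1, W=2) weight 1/144
Group by X:
  weight(X=0) = 2/117
  weight(X=1) = 1/36
  weight(X=2) = 2/117
Total weight = 2/117 + 1/36 + 2/117 = 29/468
P(X=0 | obs) = 2/117 / 29/468 = 8/29
P(X=1 | obs) = 1/36 / 29/468 = 13/29
P(X=2 | obs) = 2/117 / 29/468 = 8/29
argmax = 1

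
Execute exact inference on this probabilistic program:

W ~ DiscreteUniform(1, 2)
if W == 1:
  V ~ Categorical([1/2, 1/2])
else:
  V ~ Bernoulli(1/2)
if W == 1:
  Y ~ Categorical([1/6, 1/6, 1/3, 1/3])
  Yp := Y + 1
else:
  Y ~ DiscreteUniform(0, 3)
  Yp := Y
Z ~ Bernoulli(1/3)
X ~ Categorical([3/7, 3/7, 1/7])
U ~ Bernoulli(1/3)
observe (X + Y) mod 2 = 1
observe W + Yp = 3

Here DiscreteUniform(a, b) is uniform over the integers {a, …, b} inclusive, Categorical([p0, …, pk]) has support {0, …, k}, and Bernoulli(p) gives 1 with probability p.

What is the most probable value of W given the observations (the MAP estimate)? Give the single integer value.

argmax_v P(W = v | obs) = 2

Enumerate traces; 32 have nonzero weight after conditioning:
  (W=1, V=0, Y=1, Z=0, X=0, U=0) weight 1/126
  (W=1, V=0, Y=1, Z=0, X=0, U=1) weight 1/252
  (W=1, V=0, Y=1, Z=0, X=2, U=0) weight 1/378
  (W=1, V=0, Y=1, Z=0, X=2, U=1) weight 1/756
  (W=1, V=0, Y=1, Z=1, X=0, U=0) weight 1/252
  (W=1, V=0, Y=1, Z=1, X=0, U=1) weight 1/504
  (W=1, V=0, Y=1, Z=1, X=2, U=0) weight 1/756
  (W=1, V=0, Y=1, Z=1, X=2, U=1) weight 1/1512
  (W=2, V=0, Y=1, Z=0, X=0, U=0) weight 1/84
  … 23 more
Group by W:
  weight(W=1) = 1/21
  weight(W=2) = 1/14
Total weight = 1/21 + 1/14 = 5/42
P(W=1 | obs) = 1/21 / 5/42 = 2/5
P(W=2 | obs) = 1/14 / 5/42 = 3/5
argmax = 2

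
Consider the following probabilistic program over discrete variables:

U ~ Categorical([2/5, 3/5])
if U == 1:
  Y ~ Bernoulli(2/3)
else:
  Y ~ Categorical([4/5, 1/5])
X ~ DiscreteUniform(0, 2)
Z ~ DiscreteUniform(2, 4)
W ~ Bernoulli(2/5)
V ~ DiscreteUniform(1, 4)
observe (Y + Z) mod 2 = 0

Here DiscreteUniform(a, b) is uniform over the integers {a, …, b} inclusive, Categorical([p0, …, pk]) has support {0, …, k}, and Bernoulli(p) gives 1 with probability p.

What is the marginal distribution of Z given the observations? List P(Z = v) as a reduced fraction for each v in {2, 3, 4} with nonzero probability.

Enumerate traces; 144 have nonzero weight after conditioning:
  (U=0, Y=0, X=0, Z=2, W=0, V=1) weight 2/375
  (U=0, Y=0, X=0, Z=2, W=0, V=2) weight 2/375
  (U=0, Y=0, X=0, Z=2, W=0, V=3) weight 2/375
  (U=0, Y=0, X=0, Z=2, W=0, V=4) weight 2/375
  (U=0, Y=0, X=0, Z=2, W=1, V=1) weight 4/1125
  (U=0, Y=0, X=0, Z=2, W=1, V=2) weight 4/1125
  (U=0, Y=0, X=0, Z=2, W=1, V=3) weight 4/1125
  (U=0, Y=0, X=0, Z=2, W=1, V=4) weight 4/1125
  (U=0, Y=0, X=0, Z=4, W=0, V=1) weight 2/375
  (U=0, Y=1, X=0, Z=3, W=0, V=1) weight 1/750
  … 134 more
Group by Z:
  weight(Z=2) = 13/75
  weight(Z=3) = 4/25
  weight(Z=4) = 13/75
Total weight = 13/75 + 4/25 + 13/75 = 38/75
P(Z=2 | obs) = 13/75 / 38/75 = 13/38
P(Z=3 | obs) = 4/25 / 38/75 = 6/19
P(Z=4 | obs) = 13/75 / 38/75 = 13/38

P(Z=2) = 13/38, P(Z=3) = 6/19, P(Z=4) = 13/38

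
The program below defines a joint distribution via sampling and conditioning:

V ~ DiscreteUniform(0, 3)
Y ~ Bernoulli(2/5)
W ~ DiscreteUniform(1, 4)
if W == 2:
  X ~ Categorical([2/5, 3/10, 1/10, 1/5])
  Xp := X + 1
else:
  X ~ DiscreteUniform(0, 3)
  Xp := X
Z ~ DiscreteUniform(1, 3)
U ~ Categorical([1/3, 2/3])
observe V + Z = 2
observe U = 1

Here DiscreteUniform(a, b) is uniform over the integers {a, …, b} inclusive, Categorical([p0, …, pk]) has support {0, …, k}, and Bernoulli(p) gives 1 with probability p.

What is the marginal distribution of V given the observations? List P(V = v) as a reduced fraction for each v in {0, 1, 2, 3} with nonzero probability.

Enumerate traces; 64 have nonzero weight after conditioning:
  (V=0, Y=0, W=1, X=0, Z=2, U=1) weight 1/480
  (V=0, Y=0, W=1, X=1, Z=2, U=1) weight 1/480
  (V=0, Y=0, W=1, X=2, Z=2, U=1) weight 1/480
  (V=0, Y=0, W=1, X=3, Z=2, U=1) weight 1/480
  (V=0, Y=0, W=2, X=0, Z=2, U=1) weight 1/300
  (V=0, Y=0, W=2, X=1, Z=2, U=1) weight 1/400
  (V=0, Y=0, W=2, X=2, Z=2, U=1) weight 1/1200
  (V=0, Y=0, W=2, X=3, Z=2, U=1) weight 1/600
  (V=1, Y=0, W=1, X=0, Z=1, U=1) weight 1/480
  … 55 more
Group by V:
  weight(V=0) = 1/18
  weight(V=1) = 1/18
Total weight = 1/18 + 1/18 = 1/9
P(V=0 | obs) = 1/18 / 1/9 = 1/2
P(V=1 | obs) = 1/18 / 1/9 = 1/2

P(V=0) = 1/2, P(V=1) = 1/2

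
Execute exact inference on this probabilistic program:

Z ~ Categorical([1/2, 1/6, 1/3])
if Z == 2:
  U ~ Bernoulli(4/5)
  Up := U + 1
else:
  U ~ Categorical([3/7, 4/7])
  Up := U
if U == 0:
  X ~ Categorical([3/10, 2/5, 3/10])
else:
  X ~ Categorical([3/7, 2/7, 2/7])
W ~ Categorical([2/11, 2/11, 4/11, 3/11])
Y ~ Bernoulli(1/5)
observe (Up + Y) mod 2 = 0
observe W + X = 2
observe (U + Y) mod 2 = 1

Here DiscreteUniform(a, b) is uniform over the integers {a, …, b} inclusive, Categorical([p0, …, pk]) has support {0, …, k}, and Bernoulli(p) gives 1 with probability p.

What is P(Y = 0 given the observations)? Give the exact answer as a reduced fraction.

P(Y = 0 | obs) = 1600/1691

Enumerate traces; 6 have nonzero weight after conditioning:
  (Z=2, U=0, X=0, W=2, Y=1) weight 2/1375
  (Z=2, U=0, X=1, W=1, Y=1) weight 4/4125
  (Z=2, U=0, X=2, W=0, Y=1) weight 1/1375
  (Z=2, U=1, X=0, W=2, Y=0) weight 64/1925
  (Z=2, U=1, X=1, W=1, Y=0) weight 64/5775
  (Z=2, U=1, X=2, W=0, Y=0) weight 64/5775
Group by Y:
  weight(Y=0) = 64/1155
  weight(Y=1) = 13/4125
Total weight = 64/1155 + 13/4125 = 1691/28875
P(Y=0 | obs) = 64/1155 / 1691/28875 = 1600/1691
P(Y=1 | obs) = 13/4125 / 1691/28875 = 91/1691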